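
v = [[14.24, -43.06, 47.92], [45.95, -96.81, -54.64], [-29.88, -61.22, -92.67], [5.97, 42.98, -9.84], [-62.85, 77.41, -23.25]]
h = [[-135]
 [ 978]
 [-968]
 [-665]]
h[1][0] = 978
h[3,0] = -665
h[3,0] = -665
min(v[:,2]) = -92.67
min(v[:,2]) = -92.67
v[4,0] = -62.85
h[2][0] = -968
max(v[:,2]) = 47.92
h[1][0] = 978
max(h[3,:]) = -665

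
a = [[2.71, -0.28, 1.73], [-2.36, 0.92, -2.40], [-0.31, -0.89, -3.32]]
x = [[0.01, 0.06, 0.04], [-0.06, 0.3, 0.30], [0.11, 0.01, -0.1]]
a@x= [[0.23, 0.10, -0.15], [-0.34, 0.11, 0.42], [-0.31, -0.32, 0.05]]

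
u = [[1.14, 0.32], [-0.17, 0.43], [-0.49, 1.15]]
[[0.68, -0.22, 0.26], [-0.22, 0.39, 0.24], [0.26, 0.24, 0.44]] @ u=[[0.69, 0.42],[-0.43, 0.37],[0.04, 0.69]]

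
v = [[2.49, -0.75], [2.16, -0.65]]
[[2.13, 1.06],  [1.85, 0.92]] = v @ [[0.71, 0.74], [-0.48, 1.05]]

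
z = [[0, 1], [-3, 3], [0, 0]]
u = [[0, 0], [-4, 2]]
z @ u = [[-4, 2], [-12, 6], [0, 0]]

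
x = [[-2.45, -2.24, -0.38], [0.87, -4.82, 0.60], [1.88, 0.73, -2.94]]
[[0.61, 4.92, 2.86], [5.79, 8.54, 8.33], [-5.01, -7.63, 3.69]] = x @ [[0.34,-0.73,0.65], [-0.93,-1.69,-1.77], [1.69,1.71,-1.28]]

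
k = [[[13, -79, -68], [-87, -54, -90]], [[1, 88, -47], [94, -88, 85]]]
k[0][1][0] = -87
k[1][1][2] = 85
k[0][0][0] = 13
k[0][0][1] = -79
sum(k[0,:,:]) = -365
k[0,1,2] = -90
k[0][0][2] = -68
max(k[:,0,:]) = 88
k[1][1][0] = 94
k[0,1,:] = [-87, -54, -90]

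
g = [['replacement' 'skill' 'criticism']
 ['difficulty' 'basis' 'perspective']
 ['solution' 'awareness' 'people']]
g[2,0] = 'solution'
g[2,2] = 'people'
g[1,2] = 'perspective'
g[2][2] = 'people'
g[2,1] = 'awareness'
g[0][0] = 'replacement'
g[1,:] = ['difficulty', 'basis', 'perspective']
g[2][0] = 'solution'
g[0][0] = 'replacement'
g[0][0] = 'replacement'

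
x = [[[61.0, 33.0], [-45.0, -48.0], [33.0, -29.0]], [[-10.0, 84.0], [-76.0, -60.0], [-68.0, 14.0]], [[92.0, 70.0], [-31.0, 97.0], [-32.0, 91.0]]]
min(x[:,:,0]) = -76.0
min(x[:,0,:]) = -10.0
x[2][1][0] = -31.0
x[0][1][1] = -48.0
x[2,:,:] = [[92.0, 70.0], [-31.0, 97.0], [-32.0, 91.0]]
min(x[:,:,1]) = -60.0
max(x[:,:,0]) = 92.0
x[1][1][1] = -60.0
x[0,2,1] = -29.0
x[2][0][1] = 70.0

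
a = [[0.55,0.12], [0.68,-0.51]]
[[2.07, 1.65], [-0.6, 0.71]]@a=[[2.26, -0.59],  [0.15, -0.43]]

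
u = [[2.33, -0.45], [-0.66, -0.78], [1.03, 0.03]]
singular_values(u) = [2.64, 0.88]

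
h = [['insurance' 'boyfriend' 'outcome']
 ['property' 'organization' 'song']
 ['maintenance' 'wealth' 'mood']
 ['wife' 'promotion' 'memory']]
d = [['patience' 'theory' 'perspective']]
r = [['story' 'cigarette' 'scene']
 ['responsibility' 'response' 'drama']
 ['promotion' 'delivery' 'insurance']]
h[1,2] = 'song'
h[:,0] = ['insurance', 'property', 'maintenance', 'wife']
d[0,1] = 'theory'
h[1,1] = 'organization'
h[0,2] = 'outcome'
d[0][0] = 'patience'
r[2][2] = 'insurance'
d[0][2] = 'perspective'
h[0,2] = 'outcome'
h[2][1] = 'wealth'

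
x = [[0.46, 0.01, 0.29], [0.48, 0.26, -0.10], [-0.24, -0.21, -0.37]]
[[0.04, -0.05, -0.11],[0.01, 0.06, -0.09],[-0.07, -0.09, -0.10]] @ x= [[0.02, 0.01, 0.06], [0.06, 0.03, 0.03], [-0.05, -0.00, 0.03]]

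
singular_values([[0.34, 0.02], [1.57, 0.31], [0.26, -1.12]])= [1.64, 1.15]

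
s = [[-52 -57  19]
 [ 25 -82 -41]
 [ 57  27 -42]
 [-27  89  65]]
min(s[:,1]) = -82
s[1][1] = -82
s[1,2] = -41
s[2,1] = 27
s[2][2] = -42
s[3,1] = 89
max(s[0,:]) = 19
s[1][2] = -41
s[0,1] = -57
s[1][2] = -41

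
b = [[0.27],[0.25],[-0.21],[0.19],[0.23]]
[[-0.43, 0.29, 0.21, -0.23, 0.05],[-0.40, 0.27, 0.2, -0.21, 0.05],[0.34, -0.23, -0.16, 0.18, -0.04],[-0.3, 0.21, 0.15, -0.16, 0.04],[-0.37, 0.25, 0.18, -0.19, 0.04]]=b@[[-1.60, 1.09, 0.78, -0.84, 0.19]]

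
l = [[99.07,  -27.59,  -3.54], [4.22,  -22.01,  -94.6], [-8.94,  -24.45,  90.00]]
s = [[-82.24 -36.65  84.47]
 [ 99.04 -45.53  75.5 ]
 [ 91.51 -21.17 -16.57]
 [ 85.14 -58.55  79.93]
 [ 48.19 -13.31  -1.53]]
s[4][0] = 48.19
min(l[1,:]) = -94.6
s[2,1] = -21.17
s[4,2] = -1.53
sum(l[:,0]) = 94.35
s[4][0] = 48.19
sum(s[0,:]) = -34.41999999999999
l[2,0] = -8.94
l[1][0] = 4.22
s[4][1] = -13.31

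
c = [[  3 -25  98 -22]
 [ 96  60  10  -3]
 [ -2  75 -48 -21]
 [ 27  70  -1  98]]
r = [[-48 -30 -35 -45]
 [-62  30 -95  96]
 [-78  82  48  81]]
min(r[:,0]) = -78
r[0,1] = -30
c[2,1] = 75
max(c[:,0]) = 96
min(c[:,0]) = -2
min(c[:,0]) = -2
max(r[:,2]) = 48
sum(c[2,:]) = 4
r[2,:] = [-78, 82, 48, 81]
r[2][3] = 81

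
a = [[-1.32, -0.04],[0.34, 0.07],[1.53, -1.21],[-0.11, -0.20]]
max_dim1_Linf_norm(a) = 1.53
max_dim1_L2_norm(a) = 1.95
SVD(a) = [[-0.52, 0.77], [0.12, -0.26], [0.85, 0.51], [-0.0, 0.28]] @ diag([2.2523907488675703, 0.8051930913860256]) @ [[0.9, -0.44], [-0.44, -0.9]]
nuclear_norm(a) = 3.06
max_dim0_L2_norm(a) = 2.05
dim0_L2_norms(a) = [2.05, 1.23]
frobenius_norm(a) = 2.39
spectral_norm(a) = 2.25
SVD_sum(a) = [[-1.05, 0.52], [0.25, -0.12], [1.71, -0.84], [-0.01, 0.0]] + [[-0.27, -0.56], [0.09, 0.19], [-0.18, -0.37], [-0.10, -0.20]]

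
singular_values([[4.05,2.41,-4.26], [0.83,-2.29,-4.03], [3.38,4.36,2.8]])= [7.21, 6.94, 0.83]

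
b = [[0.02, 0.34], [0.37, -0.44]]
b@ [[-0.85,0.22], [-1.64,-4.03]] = [[-0.57, -1.37],[0.41, 1.85]]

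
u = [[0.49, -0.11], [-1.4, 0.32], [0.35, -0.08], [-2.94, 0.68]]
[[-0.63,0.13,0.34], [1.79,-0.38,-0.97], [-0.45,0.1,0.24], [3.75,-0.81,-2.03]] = u @ [[-1.37, -0.14, 0.64],[-0.41, -1.8, -0.22]]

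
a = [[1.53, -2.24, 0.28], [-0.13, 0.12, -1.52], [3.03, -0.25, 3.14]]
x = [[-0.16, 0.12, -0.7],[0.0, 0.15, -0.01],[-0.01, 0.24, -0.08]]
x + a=[[1.37, -2.12, -0.42],[-0.13, 0.27, -1.53],[3.02, -0.01, 3.06]]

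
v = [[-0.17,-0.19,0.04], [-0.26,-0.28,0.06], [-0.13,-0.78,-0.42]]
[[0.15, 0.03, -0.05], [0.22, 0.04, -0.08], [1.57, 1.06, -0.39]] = v @ [[-0.24, -0.06, -0.25],[-0.97, -0.45, 0.52],[-1.87, -1.66, 0.05]]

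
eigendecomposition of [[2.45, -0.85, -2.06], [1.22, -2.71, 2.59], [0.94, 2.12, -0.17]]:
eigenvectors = [[(0.78+0j), (0.78-0j), (0.03+0j)],[0.18-0.34j, 0.18+0.34j, -0.88+0.00j],[0.16-0.48j, (0.16+0.48j), (0.47+0j)]]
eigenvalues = [(1.85+1.64j), (1.85-1.64j), (-4.12+0j)]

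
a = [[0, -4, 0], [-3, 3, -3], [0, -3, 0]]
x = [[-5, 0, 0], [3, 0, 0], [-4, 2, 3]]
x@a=[[0, 20, 0], [0, -12, 0], [-6, 13, -6]]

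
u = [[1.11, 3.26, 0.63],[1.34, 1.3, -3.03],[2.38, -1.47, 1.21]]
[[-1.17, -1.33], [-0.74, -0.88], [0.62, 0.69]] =u@[[-0.01, -0.02],[-0.37, -0.42],[0.08, 0.1]]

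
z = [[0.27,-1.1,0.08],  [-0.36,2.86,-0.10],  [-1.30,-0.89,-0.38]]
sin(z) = [[0.14, 0.01, 0.04], [-0.04, 0.11, -0.01], [-1.32, -0.59, -0.39]]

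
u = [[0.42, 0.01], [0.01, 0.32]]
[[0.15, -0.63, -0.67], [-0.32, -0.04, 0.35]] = u @ [[0.37, -1.49, -1.62],[-1.02, -0.09, 1.15]]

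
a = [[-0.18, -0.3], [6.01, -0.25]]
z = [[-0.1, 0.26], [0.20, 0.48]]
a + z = [[-0.28, -0.04], [6.21, 0.23]]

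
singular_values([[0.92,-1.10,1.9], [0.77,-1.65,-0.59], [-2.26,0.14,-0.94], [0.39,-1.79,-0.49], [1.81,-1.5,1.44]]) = [4.34, 2.41, 1.37]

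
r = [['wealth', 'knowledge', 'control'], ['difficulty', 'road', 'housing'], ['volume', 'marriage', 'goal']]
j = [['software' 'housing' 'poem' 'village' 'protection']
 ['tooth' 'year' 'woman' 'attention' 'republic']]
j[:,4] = ['protection', 'republic']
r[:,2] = ['control', 'housing', 'goal']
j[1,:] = ['tooth', 'year', 'woman', 'attention', 'republic']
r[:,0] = ['wealth', 'difficulty', 'volume']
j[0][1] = 'housing'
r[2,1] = 'marriage'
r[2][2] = 'goal'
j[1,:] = ['tooth', 'year', 'woman', 'attention', 'republic']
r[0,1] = 'knowledge'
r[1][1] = 'road'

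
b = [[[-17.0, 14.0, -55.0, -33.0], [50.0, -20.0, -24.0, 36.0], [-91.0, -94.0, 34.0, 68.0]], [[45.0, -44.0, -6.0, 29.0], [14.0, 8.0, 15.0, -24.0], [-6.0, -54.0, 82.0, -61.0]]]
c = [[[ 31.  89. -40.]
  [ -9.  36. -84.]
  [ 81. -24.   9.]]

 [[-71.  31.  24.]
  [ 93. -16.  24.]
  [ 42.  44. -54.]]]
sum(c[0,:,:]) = 89.0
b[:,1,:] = [[50.0, -20.0, -24.0, 36.0], [14.0, 8.0, 15.0, -24.0]]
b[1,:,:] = [[45.0, -44.0, -6.0, 29.0], [14.0, 8.0, 15.0, -24.0], [-6.0, -54.0, 82.0, -61.0]]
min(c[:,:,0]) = -71.0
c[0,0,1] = 89.0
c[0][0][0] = 31.0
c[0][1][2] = -84.0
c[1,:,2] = [24.0, 24.0, -54.0]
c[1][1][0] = 93.0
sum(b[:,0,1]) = -30.0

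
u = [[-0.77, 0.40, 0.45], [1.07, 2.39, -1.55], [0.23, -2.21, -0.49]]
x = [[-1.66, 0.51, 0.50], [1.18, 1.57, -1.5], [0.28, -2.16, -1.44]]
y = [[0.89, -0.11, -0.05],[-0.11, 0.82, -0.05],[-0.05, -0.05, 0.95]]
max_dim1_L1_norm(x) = 4.25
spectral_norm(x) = 2.82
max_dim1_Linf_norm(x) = 2.16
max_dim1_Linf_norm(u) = 2.39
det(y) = 0.68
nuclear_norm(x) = 6.58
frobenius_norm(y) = 1.55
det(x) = 8.29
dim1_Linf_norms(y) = [0.89, 0.82, 0.95]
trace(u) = 1.13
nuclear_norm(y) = 2.66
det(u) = 2.30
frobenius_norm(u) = 3.92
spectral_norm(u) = 3.46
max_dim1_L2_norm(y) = 0.95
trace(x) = -1.53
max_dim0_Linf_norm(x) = 2.16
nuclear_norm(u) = 5.64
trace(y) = 2.66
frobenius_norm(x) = 4.02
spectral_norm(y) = 0.98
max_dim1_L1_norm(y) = 1.05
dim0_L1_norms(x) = [3.12, 4.24, 3.44]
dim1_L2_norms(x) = [1.81, 2.47, 2.61]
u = y + x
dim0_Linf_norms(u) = [1.07, 2.39, 1.55]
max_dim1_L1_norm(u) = 5.01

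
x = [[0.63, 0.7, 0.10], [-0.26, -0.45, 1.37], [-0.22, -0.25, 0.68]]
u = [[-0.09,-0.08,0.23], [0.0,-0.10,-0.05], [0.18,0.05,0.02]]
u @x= [[-0.09, -0.08, 0.04], [0.04, 0.06, -0.17], [0.1, 0.1, 0.10]]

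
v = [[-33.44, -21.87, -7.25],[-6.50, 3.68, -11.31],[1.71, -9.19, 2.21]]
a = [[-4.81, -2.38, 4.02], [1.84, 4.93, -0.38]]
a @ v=[[183.19, 59.49, 70.67], [-94.22, -18.61, -69.94]]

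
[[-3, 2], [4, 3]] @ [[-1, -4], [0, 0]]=[[3, 12], [-4, -16]]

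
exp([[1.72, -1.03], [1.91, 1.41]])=[[1.36, -3.48], [6.45, 0.32]]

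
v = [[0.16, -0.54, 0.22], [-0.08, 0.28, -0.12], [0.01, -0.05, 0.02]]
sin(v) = [[0.15, -0.52, 0.21], [-0.08, 0.27, -0.12], [0.01, -0.05, 0.02]]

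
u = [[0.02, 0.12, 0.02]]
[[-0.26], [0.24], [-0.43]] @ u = [[-0.01, -0.03, -0.01], [0.0, 0.03, 0.00], [-0.01, -0.05, -0.01]]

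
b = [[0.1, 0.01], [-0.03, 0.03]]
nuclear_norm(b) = 0.14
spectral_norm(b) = 0.10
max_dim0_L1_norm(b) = 0.13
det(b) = 0.00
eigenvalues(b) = [0.1, 0.03]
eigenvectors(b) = [[0.91, -0.15], [-0.42, 0.99]]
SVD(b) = [[-0.96, 0.28], [0.28, 0.96]] @ diag([0.10440790199007981, 0.03160680309727463]) @ [[-1.0, -0.01], [-0.01, 1.00]]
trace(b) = 0.13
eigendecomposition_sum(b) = [[0.1,0.02], [-0.05,-0.01]] + [[-0.0,-0.01], [0.02,0.04]]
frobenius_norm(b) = 0.11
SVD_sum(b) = [[0.1, 0.0], [-0.03, -0.00]] + [[-0.0, 0.01], [-0.0, 0.03]]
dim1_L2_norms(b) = [0.1, 0.04]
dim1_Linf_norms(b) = [0.1, 0.03]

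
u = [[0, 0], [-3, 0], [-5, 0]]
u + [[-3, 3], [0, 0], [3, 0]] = [[-3, 3], [-3, 0], [-2, 0]]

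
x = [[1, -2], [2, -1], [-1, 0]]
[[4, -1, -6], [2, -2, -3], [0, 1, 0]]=x @ [[0, -1, 0], [-2, 0, 3]]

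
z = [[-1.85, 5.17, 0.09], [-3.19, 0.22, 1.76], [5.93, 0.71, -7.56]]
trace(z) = -9.19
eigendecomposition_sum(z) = [[1.31+0.00j, (-0.82-0j), -1.51+0.00j], [-1.35-0.00j, (0.85+0j), (1.56-0j)], [7.66+0.00j, -4.83-0.00j, (-8.83+0j)]] + [[(-1.58+1.36j), 3.00+1.10j, 0.80-0.04j],[(-0.92-0.75j), -0.32+1.79j, 0.10+0.44j],[-0.87+1.59j, 2.77-0.03j, (0.64-0.27j)]] + [[(-1.58-1.36j), (3-1.1j), 0.80+0.04j],[-0.92+0.75j, -0.32-1.79j, (0.1-0.44j)],[-0.87-1.59j, (2.77+0.03j), 0.64+0.27j]]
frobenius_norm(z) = 11.67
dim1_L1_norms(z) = [7.11, 5.17, 14.2]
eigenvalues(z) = [(-6.67+0j), (-1.26+2.87j), (-1.26-2.87j)]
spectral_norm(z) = 10.27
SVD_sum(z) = [[-0.90, 0.01, 1.0],  [-2.29, 0.03, 2.56],  [6.39, -0.08, -7.14]] + [[-1.08, 5.11, -1.02], [-0.11, 0.50, -0.1], [-0.19, 0.90, -0.18]] + [[0.12, 0.05, 0.11], [-0.79, -0.31, -0.70], [-0.27, -0.1, -0.24]]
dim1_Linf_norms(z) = [5.17, 3.19, 7.56]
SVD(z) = [[-0.13, -0.98, 0.15], [-0.33, -0.10, -0.94], [0.93, -0.17, -0.32]] @ diag([10.269087081632401, 5.427946818369021, 1.1778980629952995]) @ [[0.67, -0.01, -0.75], [0.20, -0.96, 0.19], [0.72, 0.28, 0.64]]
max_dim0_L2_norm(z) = 7.76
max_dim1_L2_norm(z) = 9.63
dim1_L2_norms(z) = [5.49, 3.65, 9.63]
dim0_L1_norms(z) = [10.97, 6.1, 9.41]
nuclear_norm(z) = 16.87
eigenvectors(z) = [[0.17+0.00j, -0.69+0.00j, -0.69-0.00j], [-0.17+0.00j, -0.07-0.39j, (-0.07+0.39j)], [0.97+0.00j, -0.56+0.21j, (-0.56-0.21j)]]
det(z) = -65.66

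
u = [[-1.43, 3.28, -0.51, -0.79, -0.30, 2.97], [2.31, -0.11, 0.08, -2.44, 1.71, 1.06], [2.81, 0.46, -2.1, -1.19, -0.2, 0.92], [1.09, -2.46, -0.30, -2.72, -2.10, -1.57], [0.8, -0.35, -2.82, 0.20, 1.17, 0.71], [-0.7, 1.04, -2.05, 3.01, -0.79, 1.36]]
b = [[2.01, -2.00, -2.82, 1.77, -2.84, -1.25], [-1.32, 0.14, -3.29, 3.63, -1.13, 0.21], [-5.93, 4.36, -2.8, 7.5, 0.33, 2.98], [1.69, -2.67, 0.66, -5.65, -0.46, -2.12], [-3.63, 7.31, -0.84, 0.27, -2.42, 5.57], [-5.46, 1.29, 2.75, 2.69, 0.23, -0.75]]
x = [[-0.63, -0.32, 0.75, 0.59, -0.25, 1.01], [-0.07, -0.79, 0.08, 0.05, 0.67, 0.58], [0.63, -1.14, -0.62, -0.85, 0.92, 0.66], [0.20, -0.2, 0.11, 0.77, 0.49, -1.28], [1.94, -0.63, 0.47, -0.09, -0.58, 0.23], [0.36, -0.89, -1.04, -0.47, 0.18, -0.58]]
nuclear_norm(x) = 8.82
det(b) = -7.77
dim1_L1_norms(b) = [12.69, 9.72, 23.9, 13.25, 20.04, 13.17]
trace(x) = -2.43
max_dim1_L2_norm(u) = 4.75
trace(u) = -3.83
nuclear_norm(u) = 21.34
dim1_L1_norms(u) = [9.28, 7.71, 7.68, 10.24, 6.05, 8.95]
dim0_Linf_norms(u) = [2.81, 3.28, 2.82, 3.01, 2.1, 2.97]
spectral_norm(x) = 2.70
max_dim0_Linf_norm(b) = 7.5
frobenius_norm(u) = 10.12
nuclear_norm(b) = 36.06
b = x @ u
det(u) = -397.85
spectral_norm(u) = 6.59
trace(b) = -9.47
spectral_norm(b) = 15.98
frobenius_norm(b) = 19.53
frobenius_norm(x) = 4.24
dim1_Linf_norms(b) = [2.84, 3.63, 7.5, 5.65, 7.31, 5.46]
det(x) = 0.06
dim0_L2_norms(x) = [2.18, 1.8, 1.51, 1.38, 1.4, 1.95]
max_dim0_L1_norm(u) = 10.35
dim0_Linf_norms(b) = [5.93, 7.31, 3.29, 7.5, 2.84, 5.57]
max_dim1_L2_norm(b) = 11.28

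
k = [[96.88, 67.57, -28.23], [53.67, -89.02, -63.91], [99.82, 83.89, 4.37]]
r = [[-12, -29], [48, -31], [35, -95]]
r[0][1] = -29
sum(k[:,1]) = 62.44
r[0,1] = -29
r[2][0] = 35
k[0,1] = 67.57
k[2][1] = 83.89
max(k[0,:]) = 96.88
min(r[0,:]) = -29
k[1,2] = -63.91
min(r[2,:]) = -95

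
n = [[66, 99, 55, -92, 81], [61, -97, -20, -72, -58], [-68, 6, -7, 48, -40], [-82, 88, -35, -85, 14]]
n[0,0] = 66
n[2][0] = -68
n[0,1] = 99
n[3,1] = 88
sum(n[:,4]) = -3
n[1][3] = -72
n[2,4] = -40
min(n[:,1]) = -97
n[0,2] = 55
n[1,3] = -72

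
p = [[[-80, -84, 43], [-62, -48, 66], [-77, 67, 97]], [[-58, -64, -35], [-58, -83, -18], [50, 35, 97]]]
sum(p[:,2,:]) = 269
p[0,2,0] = -77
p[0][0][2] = 43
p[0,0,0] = -80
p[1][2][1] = 35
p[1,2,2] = 97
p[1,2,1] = 35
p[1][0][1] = -64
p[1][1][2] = -18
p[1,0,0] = -58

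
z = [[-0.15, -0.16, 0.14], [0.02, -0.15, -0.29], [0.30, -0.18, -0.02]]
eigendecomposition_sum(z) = [[(0.06+0j), -0.06+0.00j, 0.09+0.00j], [(-0.07+0j), (0.07+0j), (-0.1+0j)], [0.10+0.00j, -0.10+0.00j, (0.15+0j)]] + [[(-0.1+0.08j),(-0.05-0.04j),(0.03-0.07j)],[0.04+0.23j,-0.11+0.05j,-0.10-0.10j],[0.10+0.11j,-0.04+0.06j,-0.08-0.02j]] + [[-0.10-0.08j,(-0.05+0.04j),(0.03+0.07j)],  [(0.04-0.23j),(-0.11-0.05j),-0.10+0.10j],  [0.10-0.11j,(-0.04-0.06j),(-0.08+0.02j)]]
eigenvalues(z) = [(0.27+0j), (-0.3+0.11j), (-0.3-0.11j)]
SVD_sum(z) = [[-0.08, 0.05, 0.06], [0.17, -0.11, -0.14], [0.20, -0.13, -0.17]] + [[0.03, -0.01, 0.04], [-0.12, 0.03, -0.16], [0.11, -0.03, 0.15]] + [[-0.1,-0.20,0.04], [-0.03,-0.07,0.01], [-0.01,-0.02,0.00]]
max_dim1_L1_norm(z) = 0.5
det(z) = 0.03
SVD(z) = [[-0.28, 0.18, 0.94], [0.62, -0.72, 0.32], [0.74, 0.67, 0.09]] @ diag([0.4028383743991047, 0.2754510441711531, 0.2436143804797004]) @ [[0.68,-0.45,-0.58], [0.58,-0.15,0.8], [-0.44,-0.88,0.16]]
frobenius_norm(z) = 0.55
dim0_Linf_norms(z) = [0.3, 0.18, 0.29]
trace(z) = -0.32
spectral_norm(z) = 0.40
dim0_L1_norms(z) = [0.47, 0.49, 0.45]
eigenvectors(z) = [[(0.44+0j), (-0.18-0.38j), (-0.18+0.38j)],  [-0.49+0.00j, -0.77+0.00j, (-0.77-0j)],  [(0.75+0j), -0.40+0.26j, -0.40-0.26j]]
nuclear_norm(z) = 0.92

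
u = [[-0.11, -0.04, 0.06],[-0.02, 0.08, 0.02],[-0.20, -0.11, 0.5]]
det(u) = -0.004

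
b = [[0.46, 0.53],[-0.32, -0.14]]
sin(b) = [[0.47, 0.53], [-0.32, -0.13]]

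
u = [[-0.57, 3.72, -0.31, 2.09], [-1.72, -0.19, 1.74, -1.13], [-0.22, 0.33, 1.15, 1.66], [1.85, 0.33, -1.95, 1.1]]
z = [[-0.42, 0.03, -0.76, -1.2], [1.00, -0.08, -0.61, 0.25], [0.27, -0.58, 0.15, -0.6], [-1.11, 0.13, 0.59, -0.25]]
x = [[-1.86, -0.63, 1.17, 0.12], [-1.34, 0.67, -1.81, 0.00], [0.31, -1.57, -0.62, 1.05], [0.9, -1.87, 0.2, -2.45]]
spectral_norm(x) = 3.43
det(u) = -0.79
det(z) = 0.03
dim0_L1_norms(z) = [2.8, 0.82, 2.11, 2.3]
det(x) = -32.02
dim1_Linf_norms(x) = [1.86, 1.81, 1.57, 2.45]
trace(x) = -4.26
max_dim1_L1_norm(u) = 6.69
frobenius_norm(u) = 6.22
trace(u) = 1.49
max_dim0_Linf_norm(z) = 1.2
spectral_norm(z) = 1.80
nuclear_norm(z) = 4.09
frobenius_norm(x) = 5.02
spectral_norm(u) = 4.70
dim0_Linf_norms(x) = [1.86, 1.87, 1.81, 2.45]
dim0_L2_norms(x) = [2.48, 2.61, 2.25, 2.67]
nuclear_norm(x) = 9.76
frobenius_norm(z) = 2.47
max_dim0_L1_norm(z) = 2.8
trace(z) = -0.60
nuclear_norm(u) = 10.10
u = z @ x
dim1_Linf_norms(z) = [1.2, 1.0, 0.6, 1.11]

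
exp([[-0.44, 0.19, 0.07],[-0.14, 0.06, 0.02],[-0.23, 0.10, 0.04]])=[[0.63, 0.16, 0.06],[-0.12, 1.05, 0.02],[-0.20, 0.08, 1.03]]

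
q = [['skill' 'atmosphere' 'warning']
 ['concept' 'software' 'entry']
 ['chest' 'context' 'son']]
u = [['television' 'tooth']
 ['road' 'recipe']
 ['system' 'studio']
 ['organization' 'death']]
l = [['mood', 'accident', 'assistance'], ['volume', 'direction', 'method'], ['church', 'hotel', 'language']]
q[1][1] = 'software'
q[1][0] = 'concept'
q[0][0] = 'skill'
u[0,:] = ['television', 'tooth']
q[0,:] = ['skill', 'atmosphere', 'warning']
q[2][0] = 'chest'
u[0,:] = ['television', 'tooth']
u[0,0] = 'television'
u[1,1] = 'recipe'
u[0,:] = ['television', 'tooth']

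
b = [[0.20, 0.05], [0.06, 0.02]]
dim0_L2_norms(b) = [0.21, 0.05]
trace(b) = 0.22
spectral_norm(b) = 0.22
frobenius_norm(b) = 0.22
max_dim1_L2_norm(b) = 0.21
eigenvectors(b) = [[0.96, -0.25], [0.29, 0.97]]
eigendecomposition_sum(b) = [[0.20, 0.05],[0.06, 0.02]] + [[0.0,-0.0], [-0.00,0.0]]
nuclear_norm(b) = 0.22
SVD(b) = [[-0.96, -0.29], [-0.29, 0.96]] @ diag([0.21558869327637115, 0.004638462179081275]) @ [[-0.97, -0.25], [-0.25, 0.97]]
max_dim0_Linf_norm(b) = 0.2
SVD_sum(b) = [[0.2, 0.05], [0.06, 0.02]] + [[0.00,-0.0],[-0.00,0.0]]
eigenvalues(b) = [0.22, 0.0]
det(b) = 0.00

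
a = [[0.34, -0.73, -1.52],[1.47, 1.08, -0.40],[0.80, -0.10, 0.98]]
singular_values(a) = [1.93, 1.89, 0.87]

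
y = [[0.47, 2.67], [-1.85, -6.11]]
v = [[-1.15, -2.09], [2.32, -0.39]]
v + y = [[-0.68, 0.58], [0.47, -6.5]]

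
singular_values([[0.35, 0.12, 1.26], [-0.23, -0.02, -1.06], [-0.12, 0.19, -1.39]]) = [2.19, 0.29, 0.0]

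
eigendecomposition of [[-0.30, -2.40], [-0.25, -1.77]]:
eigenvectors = [[0.99, 0.8], [-0.14, 0.60]]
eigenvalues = [0.03, -2.1]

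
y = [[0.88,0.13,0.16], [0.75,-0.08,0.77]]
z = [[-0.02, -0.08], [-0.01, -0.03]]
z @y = [[-0.08,0.00,-0.06], [-0.03,0.00,-0.02]]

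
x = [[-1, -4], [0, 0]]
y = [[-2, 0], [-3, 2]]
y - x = [[-1, 4], [-3, 2]]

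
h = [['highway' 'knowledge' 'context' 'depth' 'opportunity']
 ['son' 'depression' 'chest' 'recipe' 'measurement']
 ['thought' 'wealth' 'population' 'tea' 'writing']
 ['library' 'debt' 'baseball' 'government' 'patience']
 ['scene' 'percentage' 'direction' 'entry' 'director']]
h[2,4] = 'writing'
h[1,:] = ['son', 'depression', 'chest', 'recipe', 'measurement']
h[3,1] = 'debt'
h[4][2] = 'direction'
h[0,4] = 'opportunity'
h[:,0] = ['highway', 'son', 'thought', 'library', 'scene']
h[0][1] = 'knowledge'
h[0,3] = 'depth'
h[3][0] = 'library'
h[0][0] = 'highway'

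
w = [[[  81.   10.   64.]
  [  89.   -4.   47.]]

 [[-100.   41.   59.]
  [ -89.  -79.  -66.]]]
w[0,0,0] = 81.0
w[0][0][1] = 10.0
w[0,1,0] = 89.0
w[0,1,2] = 47.0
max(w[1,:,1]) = 41.0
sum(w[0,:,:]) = 287.0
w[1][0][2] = 59.0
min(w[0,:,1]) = -4.0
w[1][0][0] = -100.0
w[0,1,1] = -4.0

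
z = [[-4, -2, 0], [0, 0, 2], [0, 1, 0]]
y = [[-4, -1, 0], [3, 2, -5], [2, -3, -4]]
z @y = [[10, 0, 10], [4, -6, -8], [3, 2, -5]]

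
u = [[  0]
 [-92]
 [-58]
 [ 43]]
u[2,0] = -58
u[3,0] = 43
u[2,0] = -58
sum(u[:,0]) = -107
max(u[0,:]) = 0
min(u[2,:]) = -58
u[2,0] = -58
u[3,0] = 43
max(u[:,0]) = 43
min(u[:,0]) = -92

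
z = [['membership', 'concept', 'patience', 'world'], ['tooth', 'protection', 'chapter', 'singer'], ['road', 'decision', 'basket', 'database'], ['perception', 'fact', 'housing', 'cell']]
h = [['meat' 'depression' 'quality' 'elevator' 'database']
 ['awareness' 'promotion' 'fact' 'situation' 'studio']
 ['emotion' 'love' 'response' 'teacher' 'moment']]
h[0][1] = 'depression'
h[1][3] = 'situation'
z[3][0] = 'perception'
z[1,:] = ['tooth', 'protection', 'chapter', 'singer']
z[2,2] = 'basket'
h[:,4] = ['database', 'studio', 'moment']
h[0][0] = 'meat'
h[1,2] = 'fact'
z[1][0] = 'tooth'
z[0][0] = 'membership'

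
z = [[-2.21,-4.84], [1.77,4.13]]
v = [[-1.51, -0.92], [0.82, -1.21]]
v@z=[[1.71, 3.51], [-3.95, -8.97]]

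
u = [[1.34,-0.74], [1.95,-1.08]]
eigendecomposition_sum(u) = [[1.28, -0.7], [1.85, -1.01]] + [[0.06,-0.04], [0.10,-0.07]]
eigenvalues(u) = [0.28, -0.02]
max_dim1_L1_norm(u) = 3.03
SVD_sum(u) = [[1.34,  -0.74],  [1.95,  -1.08]] + [[0.0, 0.00], [-0.00, -0.0]]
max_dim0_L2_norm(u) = 2.37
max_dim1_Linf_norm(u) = 1.95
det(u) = -0.00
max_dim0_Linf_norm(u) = 1.95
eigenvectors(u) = [[0.57, 0.48], [0.82, 0.88]]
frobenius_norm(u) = 2.70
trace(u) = 0.26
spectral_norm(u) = 2.70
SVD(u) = [[-0.57, -0.82], [-0.82, 0.57]] @ diag([2.704089049487748, 0.001553203286998375]) @ [[-0.87, 0.48], [-0.48, -0.87]]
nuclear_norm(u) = 2.71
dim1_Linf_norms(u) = [1.34, 1.95]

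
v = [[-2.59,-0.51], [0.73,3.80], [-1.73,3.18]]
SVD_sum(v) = [[0.02, -0.26], [-0.35, 3.70], [-0.32, 3.32]] + [[-2.61, -0.25], [1.08, 0.10], [-1.41, -0.14]]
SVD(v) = [[0.05, 0.83],[-0.74, -0.34],[-0.67, 0.45]] @ diag([4.994692672720736, 3.1779624140429674]) @ [[0.10,-1.00], [-1.0,-0.10]]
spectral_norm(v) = 4.99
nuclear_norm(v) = 8.17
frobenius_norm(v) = 5.92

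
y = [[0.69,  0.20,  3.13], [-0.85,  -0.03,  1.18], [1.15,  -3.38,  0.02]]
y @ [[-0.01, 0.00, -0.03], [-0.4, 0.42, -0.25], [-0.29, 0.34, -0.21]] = [[-0.99, 1.15, -0.73], [-0.32, 0.39, -0.21], [1.33, -1.41, 0.81]]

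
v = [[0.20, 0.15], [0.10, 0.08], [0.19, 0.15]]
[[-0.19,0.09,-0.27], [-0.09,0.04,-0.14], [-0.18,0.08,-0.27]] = v @ [[-1.25, 0.27, -0.56], [0.39, 0.22, -1.06]]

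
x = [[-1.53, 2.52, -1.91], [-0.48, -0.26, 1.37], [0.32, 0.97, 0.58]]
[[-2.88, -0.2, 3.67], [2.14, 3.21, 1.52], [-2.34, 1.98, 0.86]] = x @ [[-2.03, -0.93, -1.65], [-2.02, 1.03, 1.00], [0.47, 2.21, 0.72]]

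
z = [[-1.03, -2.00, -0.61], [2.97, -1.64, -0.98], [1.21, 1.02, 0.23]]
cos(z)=[[2.70, -5.05, -2.08], [8.63, 1.2, -1.01], [0.42, 3.35, 2.19]]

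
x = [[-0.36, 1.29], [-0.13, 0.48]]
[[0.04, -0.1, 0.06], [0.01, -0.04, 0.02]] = x @ [[-0.07, 0.20, -0.12], [0.01, -0.02, 0.01]]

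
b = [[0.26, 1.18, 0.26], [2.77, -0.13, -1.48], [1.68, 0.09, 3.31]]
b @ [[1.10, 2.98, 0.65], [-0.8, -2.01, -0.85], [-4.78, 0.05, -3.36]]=[[-1.9, -1.58, -1.71], [10.23, 8.44, 6.88], [-14.05, 4.99, -10.11]]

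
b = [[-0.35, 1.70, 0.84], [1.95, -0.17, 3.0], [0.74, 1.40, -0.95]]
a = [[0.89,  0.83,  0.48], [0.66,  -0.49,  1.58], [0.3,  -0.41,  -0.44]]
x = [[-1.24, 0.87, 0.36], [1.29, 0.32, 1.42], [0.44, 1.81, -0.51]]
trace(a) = -0.04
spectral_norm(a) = 1.92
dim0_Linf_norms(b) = [1.95, 1.7, 3.0]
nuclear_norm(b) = 7.19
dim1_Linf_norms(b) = [1.7, 3.0, 1.4]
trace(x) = -1.43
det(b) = 10.74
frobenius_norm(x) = 3.15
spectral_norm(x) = 2.04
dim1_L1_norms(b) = [2.89, 5.12, 3.09]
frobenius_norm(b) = 4.47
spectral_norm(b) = 3.65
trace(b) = -1.47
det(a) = 1.34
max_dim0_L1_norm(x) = 3.0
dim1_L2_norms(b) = [1.93, 3.58, 1.85]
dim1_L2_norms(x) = [1.56, 1.94, 1.93]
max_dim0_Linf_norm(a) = 1.58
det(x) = 5.30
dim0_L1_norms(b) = [3.04, 3.27, 4.79]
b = x + a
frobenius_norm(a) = 2.31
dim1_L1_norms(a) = [2.2, 2.73, 1.15]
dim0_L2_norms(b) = [2.11, 2.21, 3.26]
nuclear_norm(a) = 3.67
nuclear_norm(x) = 5.35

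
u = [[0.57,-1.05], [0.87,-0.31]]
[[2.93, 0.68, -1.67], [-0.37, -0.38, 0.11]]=u @ [[-1.76, -0.83, 0.86],  [-3.75, -1.1, 2.06]]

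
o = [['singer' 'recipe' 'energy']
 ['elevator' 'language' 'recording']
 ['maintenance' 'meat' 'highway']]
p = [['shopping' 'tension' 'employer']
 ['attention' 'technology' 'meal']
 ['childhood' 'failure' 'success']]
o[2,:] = ['maintenance', 'meat', 'highway']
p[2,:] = ['childhood', 'failure', 'success']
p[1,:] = ['attention', 'technology', 'meal']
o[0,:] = ['singer', 'recipe', 'energy']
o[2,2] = 'highway'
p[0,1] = 'tension'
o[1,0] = 'elevator'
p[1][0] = 'attention'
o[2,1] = 'meat'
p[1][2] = 'meal'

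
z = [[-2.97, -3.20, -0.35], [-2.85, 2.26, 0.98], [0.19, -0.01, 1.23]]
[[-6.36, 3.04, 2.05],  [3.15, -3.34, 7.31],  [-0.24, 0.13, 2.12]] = z@[[0.24, 0.25, -1.48],  [1.79, -1.19, 0.52],  [-0.22, 0.06, 1.96]]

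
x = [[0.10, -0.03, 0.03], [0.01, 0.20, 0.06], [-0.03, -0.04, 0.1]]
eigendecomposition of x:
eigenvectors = [[0.70+0.00j, 0.70-0.00j, -0.45+0.00j], [-0.06-0.40j, (-0.06+0.4j), 0.85+0.00j], [(0.23+0.54j), (0.23-0.54j), (-0.27+0j)]]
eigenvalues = [(0.11+0.04j), (0.11-0.04j), (0.18+0j)]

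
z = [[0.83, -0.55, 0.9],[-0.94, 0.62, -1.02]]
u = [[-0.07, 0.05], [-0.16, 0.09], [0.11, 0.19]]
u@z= [[-0.11, 0.07, -0.11], [-0.22, 0.14, -0.24], [-0.09, 0.06, -0.09]]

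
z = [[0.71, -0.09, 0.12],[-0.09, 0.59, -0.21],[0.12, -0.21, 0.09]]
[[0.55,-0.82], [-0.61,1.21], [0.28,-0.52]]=z@ [[0.59, -0.65], [-0.78, 1.22], [0.47, -2.05]]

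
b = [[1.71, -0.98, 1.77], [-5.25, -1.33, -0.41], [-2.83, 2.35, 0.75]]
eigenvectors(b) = [[(-0.08-0.4j), -0.08+0.40j, -0.31+0.00j], [(0.33+0.37j), 0.33-0.37j, -0.89+0.00j], [(0.77+0j), (0.77-0j), (0.33+0j)]]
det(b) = -33.55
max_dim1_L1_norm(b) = 6.99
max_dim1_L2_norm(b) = 5.43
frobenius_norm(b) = 7.11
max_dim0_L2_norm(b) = 6.2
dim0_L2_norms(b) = [6.2, 2.87, 1.97]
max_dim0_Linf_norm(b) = 5.25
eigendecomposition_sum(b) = [[1.19+0.73j, -0.13-0.41j, (0.77-0.43j)], [(-1.67-0.06j), 0.38+0.35j, -0.54+0.91j], [(-1.77+1.88j), (0.79-0.08j), 0.50+1.56j]] + [[(1.19-0.73j), -0.13+0.41j, 0.77+0.43j], [-1.67+0.06j, 0.38-0.35j, -0.54-0.91j], [-1.77-1.88j, (0.79+0.08j), (0.5-1.56j)]] + [[-0.66-0.00j, -0.72-0.00j, (0.23+0j)],[(-1.92-0j), -2.08-0.00j, 0.68+0.00j],[(0.7+0j), (0.76+0j), (-0.25-0j)]]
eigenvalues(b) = [(2.06+2.64j), (2.06-2.64j), (-3+0j)]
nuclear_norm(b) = 10.98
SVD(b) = [[-0.3,-0.23,0.92], [0.84,-0.53,0.14], [0.46,0.82,0.35]] @ diag([6.2303752782738355, 2.8806301709676463, 1.8695437170564153]) @ [[-1.0,0.04,-0.09], [0.03,0.99,0.15], [-0.09,-0.14,0.99]]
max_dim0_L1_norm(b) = 9.79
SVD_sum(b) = [[1.89,-0.08,0.16], [-5.18,0.22,-0.45], [-2.84,0.12,-0.25]] + [[-0.02, -0.65, -0.1], [-0.04, -1.51, -0.23], [0.07, 2.33, 0.35]] + [[-0.16, -0.25, 1.70],[-0.02, -0.04, 0.27],[-0.06, -0.1, 0.65]]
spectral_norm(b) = 6.23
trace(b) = 1.13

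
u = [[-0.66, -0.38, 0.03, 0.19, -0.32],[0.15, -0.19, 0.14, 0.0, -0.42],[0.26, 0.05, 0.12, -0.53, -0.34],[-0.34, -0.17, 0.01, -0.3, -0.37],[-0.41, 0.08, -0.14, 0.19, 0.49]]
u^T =[[-0.66, 0.15, 0.26, -0.34, -0.41], [-0.38, -0.19, 0.05, -0.17, 0.08], [0.03, 0.14, 0.12, 0.01, -0.14], [0.19, 0.00, -0.53, -0.30, 0.19], [-0.32, -0.42, -0.34, -0.37, 0.49]]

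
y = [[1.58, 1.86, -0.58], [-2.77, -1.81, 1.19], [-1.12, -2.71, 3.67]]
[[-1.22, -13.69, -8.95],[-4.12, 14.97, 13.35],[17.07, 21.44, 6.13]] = y @ [[5.82, -0.88, -4.13], [-4.67, -6.33, -1.53], [2.98, 0.9, -0.72]]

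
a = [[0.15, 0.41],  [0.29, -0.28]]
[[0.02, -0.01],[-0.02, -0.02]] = a@[[-0.01, -0.07],[0.06, 0.01]]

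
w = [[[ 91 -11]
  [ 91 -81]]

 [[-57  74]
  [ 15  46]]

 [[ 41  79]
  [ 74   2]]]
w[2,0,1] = 79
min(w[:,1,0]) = 15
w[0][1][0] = 91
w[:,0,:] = [[91, -11], [-57, 74], [41, 79]]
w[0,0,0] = 91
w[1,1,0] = 15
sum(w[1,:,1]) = 120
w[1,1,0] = 15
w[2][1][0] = 74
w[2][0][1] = 79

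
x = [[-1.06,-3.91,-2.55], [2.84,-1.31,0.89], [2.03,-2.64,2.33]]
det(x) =31.892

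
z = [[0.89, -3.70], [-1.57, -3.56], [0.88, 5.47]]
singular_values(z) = [7.57, 1.76]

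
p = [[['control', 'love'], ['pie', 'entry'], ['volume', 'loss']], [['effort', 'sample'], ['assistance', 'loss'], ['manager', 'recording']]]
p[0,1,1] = 'entry'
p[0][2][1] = 'loss'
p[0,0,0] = 'control'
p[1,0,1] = 'sample'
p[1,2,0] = 'manager'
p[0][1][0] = 'pie'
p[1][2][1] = 'recording'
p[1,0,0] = 'effort'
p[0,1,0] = 'pie'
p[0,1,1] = 'entry'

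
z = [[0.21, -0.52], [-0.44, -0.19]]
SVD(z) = [[1.00, 0.07], [0.07, -1.0]] @ diag([0.5612310562561765, 0.4787689437438234]) @ [[0.31, -0.95],  [0.95, 0.31]]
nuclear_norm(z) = 1.04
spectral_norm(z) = 0.56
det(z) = -0.27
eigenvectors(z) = [[0.85,0.59], [-0.52,0.81]]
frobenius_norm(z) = 0.74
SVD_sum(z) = [[0.18, -0.53], [0.01, -0.04]] + [[0.03, 0.01],[-0.45, -0.15]]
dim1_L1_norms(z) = [0.73, 0.63]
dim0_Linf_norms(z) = [0.44, 0.52]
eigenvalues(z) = [0.53, -0.51]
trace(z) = 0.02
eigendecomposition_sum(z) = [[0.37, -0.27], [-0.22, 0.16]] + [[-0.16, -0.25], [-0.22, -0.35]]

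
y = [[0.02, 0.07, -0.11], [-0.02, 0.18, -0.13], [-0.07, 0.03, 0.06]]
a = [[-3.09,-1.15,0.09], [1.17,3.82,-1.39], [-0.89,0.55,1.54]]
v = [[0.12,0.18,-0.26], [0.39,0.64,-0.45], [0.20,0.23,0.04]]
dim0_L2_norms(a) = [3.42, 4.03, 2.08]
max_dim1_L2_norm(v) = 0.87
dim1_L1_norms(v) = [0.56, 1.48, 0.47]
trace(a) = 2.27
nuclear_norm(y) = 0.37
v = y @ a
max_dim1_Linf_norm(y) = 0.18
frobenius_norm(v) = 0.99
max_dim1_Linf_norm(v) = 0.64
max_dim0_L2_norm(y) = 0.2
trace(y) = 0.26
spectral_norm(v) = 0.96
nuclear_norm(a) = 8.95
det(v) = 0.01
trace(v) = 0.80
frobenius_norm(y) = 0.28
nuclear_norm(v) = 1.21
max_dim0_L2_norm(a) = 4.03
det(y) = -0.00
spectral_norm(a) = 4.85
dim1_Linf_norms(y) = [0.11, 0.18, 0.07]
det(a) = -19.53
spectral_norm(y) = 0.25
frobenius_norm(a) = 5.68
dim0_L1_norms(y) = [0.11, 0.28, 0.3]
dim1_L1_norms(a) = [4.33, 6.38, 2.98]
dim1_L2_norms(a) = [3.3, 4.23, 1.86]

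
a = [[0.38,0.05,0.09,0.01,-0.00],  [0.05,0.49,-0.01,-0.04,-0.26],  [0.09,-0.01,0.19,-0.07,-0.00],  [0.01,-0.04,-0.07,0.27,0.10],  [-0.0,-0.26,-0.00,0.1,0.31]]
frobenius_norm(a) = 0.88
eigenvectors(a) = [[-0.13,-0.92,-0.16,0.34,0.06], [-0.78,0.06,-0.32,-0.35,0.40], [-0.04,-0.37,0.4,-0.76,-0.36], [0.21,0.0,-0.83,-0.23,-0.46], [0.57,-0.14,-0.14,-0.36,0.7]]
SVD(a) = [[-0.13, 0.92, 0.16, 0.34, 0.06],[-0.78, -0.06, 0.32, -0.35, 0.40],[-0.04, 0.37, -0.4, -0.76, -0.36],[0.21, -0.00, 0.83, -0.23, -0.46],[0.57, 0.14, 0.14, -0.36, 0.70]] @ diag([0.6996747494790319, 0.4133715918283066, 0.30745221139819134, 0.12320187666405658, 0.09629957063041333]) @ [[-0.13, -0.78, -0.04, 0.21, 0.57], [0.92, -0.06, 0.37, -0.0, 0.14], [0.16, 0.32, -0.4, 0.83, 0.14], [0.34, -0.35, -0.76, -0.23, -0.36], [0.06, 0.4, -0.36, -0.46, 0.70]]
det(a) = 0.00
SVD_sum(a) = [[0.01, 0.07, 0.00, -0.02, -0.05], [0.07, 0.43, 0.02, -0.11, -0.31], [0.0, 0.02, 0.00, -0.01, -0.01], [-0.02, -0.11, -0.01, 0.03, 0.08], [-0.05, -0.31, -0.01, 0.08, 0.23]] + [[0.35, -0.02, 0.14, -0.00, 0.05], [-0.02, 0.0, -0.01, 0.00, -0.0], [0.14, -0.01, 0.06, -0.0, 0.02], [-0.00, 0.0, -0.0, 0.00, -0.0], [0.05, -0.00, 0.02, -0.00, 0.01]] + [[0.01, 0.02, -0.02, 0.04, 0.01], [0.02, 0.03, -0.04, 0.08, 0.01], [-0.02, -0.04, 0.05, -0.10, -0.02], [0.04, 0.08, -0.10, 0.21, 0.04], [0.01, 0.01, -0.02, 0.04, 0.01]] + [[0.01, -0.01, -0.03, -0.01, -0.02], [-0.01, 0.02, 0.03, 0.01, 0.02], [-0.03, 0.03, 0.07, 0.02, 0.03], [-0.01, 0.01, 0.02, 0.01, 0.01], [-0.02, 0.02, 0.03, 0.01, 0.02]] + [[0.0, 0.0, -0.00, -0.00, 0.0], [0.0, 0.02, -0.01, -0.02, 0.03], [-0.00, -0.01, 0.01, 0.02, -0.02], [-0.0, -0.02, 0.02, 0.02, -0.03], [0.0, 0.03, -0.02, -0.03, 0.05]]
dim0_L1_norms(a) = [0.53, 0.85, 0.36, 0.49, 0.67]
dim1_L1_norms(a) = [0.53, 0.85, 0.36, 0.49, 0.67]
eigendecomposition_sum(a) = [[0.01, 0.07, 0.00, -0.02, -0.05], [0.07, 0.43, 0.02, -0.11, -0.31], [0.0, 0.02, 0.00, -0.01, -0.01], [-0.02, -0.11, -0.01, 0.03, 0.08], [-0.05, -0.31, -0.01, 0.08, 0.23]] + [[0.35, -0.02, 0.14, -0.0, 0.05], [-0.02, 0.00, -0.01, 0.00, -0.00], [0.14, -0.01, 0.06, -0.00, 0.02], [-0.0, 0.0, -0.0, 0.00, -0.0], [0.05, -0.0, 0.02, -0.00, 0.01]] + [[0.01, 0.02, -0.02, 0.04, 0.01], [0.02, 0.03, -0.04, 0.08, 0.01], [-0.02, -0.04, 0.05, -0.1, -0.02], [0.04, 0.08, -0.1, 0.21, 0.04], [0.01, 0.01, -0.02, 0.04, 0.01]] + [[0.01, -0.01, -0.03, -0.01, -0.02], [-0.01, 0.02, 0.03, 0.01, 0.02], [-0.03, 0.03, 0.07, 0.02, 0.03], [-0.01, 0.01, 0.02, 0.01, 0.01], [-0.02, 0.02, 0.03, 0.01, 0.02]] + [[0.00, 0.00, -0.0, -0.00, 0.00], [0.0, 0.02, -0.01, -0.02, 0.03], [-0.0, -0.01, 0.01, 0.02, -0.02], [-0.0, -0.02, 0.02, 0.02, -0.03], [0.0, 0.03, -0.02, -0.03, 0.05]]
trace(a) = 1.64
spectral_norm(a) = 0.70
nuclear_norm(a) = 1.64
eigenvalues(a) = [0.7, 0.41, 0.31, 0.12, 0.1]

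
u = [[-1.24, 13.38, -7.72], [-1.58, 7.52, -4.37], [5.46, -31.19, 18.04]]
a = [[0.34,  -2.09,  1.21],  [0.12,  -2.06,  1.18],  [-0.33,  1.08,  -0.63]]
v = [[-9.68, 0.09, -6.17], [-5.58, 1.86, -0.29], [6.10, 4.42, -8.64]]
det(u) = -0.55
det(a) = -0.00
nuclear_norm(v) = 26.60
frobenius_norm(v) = 17.26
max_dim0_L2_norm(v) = 12.73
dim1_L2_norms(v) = [11.48, 5.89, 11.46]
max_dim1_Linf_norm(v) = 9.68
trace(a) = -2.35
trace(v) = -16.46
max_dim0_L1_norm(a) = 5.23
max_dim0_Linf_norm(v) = 9.68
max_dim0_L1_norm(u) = 52.09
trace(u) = 24.32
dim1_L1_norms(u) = [22.34, 13.47, 54.69]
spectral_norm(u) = 40.56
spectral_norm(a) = 3.63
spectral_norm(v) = 12.82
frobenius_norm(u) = 40.58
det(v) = 360.83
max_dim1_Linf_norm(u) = 31.19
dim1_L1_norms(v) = [15.94, 7.73, 19.16]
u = v @ a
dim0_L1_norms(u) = [8.28, 52.09, 30.13]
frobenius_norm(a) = 3.64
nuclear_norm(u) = 41.63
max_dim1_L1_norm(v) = 19.16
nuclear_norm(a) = 3.88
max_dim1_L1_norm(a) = 3.64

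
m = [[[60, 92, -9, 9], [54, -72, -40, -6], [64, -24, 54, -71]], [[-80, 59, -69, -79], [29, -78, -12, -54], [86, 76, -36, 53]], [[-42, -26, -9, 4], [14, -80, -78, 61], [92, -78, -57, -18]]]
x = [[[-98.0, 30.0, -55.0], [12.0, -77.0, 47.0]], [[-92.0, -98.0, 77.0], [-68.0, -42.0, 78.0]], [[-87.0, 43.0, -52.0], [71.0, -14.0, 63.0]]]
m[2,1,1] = -80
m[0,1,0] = 54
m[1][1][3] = -54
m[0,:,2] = [-9, -40, 54]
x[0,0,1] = 30.0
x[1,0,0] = -92.0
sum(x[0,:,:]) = -141.0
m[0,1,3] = -6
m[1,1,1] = -78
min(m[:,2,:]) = -78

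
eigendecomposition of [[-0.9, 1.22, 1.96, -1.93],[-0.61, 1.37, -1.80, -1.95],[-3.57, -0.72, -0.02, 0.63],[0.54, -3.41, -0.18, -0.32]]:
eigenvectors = [[0.03-0.62j, (0.03+0.62j), (-0.21+0j), -0.22+0.00j], [(0.11+0.16j), (0.11-0.16j), -0.53+0.00j, -0.70+0.00j], [(0.69+0j), (0.69-0j), (-0.25+0j), 0.43+0.00j], [(-0.27+0.17j), (-0.27-0.17j), (-0.78+0j), (0.53+0j)]]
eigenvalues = [(-0.54+3.2j), (-0.54-3.2j), (-2.57+0j), (3.77+0j)]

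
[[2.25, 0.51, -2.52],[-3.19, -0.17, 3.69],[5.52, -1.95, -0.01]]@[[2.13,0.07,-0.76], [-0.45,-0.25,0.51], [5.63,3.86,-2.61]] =[[-9.62, -9.7, 5.13], [14.06, 14.06, -7.29], [12.58, 0.84, -5.16]]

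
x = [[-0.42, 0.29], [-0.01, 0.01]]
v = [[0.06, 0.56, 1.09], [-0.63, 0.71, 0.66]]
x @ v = [[-0.21, -0.03, -0.27], [-0.01, 0.00, -0.0]]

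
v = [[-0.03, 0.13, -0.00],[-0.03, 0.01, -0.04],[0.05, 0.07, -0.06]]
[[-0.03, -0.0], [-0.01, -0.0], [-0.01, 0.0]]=v @ [[0.1, 0.07],[-0.17, -0.00],[0.03, 0.04]]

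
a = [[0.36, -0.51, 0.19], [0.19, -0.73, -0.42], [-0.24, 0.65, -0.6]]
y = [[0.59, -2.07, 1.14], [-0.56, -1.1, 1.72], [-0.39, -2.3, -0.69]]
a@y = [[0.42, -0.62, -0.6], [0.68, 1.38, -0.75], [-0.27, 1.16, 1.26]]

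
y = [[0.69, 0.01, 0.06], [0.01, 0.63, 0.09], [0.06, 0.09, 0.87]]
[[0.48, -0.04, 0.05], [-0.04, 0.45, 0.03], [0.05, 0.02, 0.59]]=y @ [[0.7, -0.07, 0.02], [-0.07, 0.73, -0.05], [0.02, -0.05, 0.68]]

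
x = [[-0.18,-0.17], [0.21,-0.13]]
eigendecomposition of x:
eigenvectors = [[(0.09-0.66j), (0.09+0.66j)], [(-0.74+0j), -0.74-0.00j]]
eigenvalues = [(-0.16+0.19j), (-0.16-0.19j)]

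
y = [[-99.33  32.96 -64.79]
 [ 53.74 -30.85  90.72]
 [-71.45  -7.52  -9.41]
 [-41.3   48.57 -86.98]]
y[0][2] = -64.79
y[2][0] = -71.45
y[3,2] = -86.98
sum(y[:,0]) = -158.33999999999997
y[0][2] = -64.79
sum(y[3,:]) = -79.71000000000001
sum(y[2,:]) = -88.38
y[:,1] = [32.96, -30.85, -7.52, 48.57]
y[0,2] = -64.79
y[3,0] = -41.3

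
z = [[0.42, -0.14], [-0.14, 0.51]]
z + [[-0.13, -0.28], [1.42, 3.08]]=[[0.29,-0.42], [1.28,3.59]]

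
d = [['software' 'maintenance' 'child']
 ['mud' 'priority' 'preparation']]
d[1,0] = 'mud'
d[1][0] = 'mud'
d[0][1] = 'maintenance'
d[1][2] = 'preparation'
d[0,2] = 'child'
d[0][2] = 'child'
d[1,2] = 'preparation'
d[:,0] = ['software', 'mud']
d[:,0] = ['software', 'mud']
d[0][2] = 'child'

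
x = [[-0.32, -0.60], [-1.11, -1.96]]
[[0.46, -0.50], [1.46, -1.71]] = x @ [[0.34,  0.94], [-0.94,  0.34]]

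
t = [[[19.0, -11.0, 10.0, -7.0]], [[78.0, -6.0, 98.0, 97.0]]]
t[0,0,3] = -7.0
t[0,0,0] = 19.0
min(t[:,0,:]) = -11.0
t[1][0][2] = 98.0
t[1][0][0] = 78.0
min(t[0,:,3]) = -7.0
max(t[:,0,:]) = 98.0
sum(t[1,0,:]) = 267.0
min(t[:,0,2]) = 10.0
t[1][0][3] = 97.0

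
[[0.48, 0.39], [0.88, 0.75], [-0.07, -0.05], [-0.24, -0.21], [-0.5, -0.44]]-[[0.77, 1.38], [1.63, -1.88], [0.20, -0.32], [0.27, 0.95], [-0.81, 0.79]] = [[-0.29, -0.99],[-0.75, 2.63],[-0.27, 0.27],[-0.51, -1.16],[0.31, -1.23]]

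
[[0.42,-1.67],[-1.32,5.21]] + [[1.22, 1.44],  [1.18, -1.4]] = [[1.64, -0.23], [-0.14, 3.81]]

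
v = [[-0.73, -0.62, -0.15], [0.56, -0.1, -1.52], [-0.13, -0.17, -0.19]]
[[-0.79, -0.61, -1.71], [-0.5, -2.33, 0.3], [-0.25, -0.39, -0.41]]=v @ [[-0.24, -0.47, 2.16], [1.52, 1.22, 0.08], [0.14, 1.28, 0.59]]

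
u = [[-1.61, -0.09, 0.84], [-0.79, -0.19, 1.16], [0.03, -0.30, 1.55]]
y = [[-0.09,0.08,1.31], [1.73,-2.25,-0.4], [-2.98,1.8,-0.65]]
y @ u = [[0.12, -0.4, 2.05], [-1.02, 0.39, -1.78], [3.36, 0.12, -1.42]]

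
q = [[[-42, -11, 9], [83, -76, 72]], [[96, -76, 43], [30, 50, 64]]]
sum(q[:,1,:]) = 223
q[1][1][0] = 30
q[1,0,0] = 96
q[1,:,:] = [[96, -76, 43], [30, 50, 64]]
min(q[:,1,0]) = 30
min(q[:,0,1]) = -76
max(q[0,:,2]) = 72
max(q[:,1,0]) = 83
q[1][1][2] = 64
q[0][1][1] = -76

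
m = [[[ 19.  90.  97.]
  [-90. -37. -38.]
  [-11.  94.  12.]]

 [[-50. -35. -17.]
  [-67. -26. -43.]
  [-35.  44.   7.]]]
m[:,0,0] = [19.0, -50.0]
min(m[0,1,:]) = -90.0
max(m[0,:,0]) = 19.0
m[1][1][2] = -43.0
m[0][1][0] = -90.0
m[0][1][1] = -37.0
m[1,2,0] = -35.0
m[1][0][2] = -17.0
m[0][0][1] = 90.0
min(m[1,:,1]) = -35.0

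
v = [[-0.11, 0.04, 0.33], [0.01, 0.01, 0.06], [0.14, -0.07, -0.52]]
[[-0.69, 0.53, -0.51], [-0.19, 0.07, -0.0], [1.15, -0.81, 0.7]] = v@[[-2.04,  -0.77,  2.82], [0.16,  -0.48,  1.50], [-2.78,  1.41,  -0.78]]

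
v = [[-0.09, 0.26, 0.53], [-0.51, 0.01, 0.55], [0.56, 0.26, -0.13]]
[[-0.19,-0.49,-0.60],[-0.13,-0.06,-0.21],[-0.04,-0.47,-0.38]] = v@[[-0.19, -0.88, -0.62], [0.04, -0.35, -0.59], [-0.41, -0.91, -0.94]]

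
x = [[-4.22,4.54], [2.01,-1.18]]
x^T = [[-4.22, 2.01], [4.54, -1.18]]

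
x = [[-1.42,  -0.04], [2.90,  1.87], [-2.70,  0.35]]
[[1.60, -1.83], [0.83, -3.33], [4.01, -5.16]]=x@[[-1.19, 1.40],[2.29, -3.95]]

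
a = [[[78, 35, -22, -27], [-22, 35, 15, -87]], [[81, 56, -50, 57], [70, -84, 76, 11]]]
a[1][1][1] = -84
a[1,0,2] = -50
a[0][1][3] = -87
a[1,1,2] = 76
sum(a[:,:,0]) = 207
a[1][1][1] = -84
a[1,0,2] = -50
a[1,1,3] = 11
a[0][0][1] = 35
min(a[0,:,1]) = 35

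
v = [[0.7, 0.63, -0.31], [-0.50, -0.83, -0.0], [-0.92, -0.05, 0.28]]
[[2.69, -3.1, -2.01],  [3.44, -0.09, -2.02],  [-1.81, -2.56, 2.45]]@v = [[5.28, 4.37, -1.4], [4.31, 2.34, -1.63], [-2.24, 0.86, 1.25]]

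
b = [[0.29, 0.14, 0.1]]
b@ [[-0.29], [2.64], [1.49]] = [[0.43]]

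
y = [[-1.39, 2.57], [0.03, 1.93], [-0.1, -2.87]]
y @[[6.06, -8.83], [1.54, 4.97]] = [[-4.47, 25.05], [3.15, 9.33], [-5.03, -13.38]]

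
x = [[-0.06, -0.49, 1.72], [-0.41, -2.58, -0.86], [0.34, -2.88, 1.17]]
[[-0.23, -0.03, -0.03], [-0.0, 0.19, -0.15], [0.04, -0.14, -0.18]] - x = [[-0.17, 0.46, -1.75],[0.41, 2.77, 0.71],[-0.30, 2.74, -1.35]]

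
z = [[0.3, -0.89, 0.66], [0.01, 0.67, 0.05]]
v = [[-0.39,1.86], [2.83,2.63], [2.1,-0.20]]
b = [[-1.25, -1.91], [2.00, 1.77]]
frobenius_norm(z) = 1.33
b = z @ v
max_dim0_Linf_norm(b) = 2.0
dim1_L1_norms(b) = [3.16, 3.77]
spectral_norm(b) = 3.48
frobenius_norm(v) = 4.79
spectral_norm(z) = 1.26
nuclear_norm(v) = 6.49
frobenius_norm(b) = 3.51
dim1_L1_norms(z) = [1.85, 0.73]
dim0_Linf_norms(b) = [2.0, 1.91]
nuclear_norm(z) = 1.68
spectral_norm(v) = 4.23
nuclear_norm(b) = 3.94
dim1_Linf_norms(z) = [0.89, 0.67]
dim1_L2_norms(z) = [1.15, 0.67]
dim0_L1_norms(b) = [3.25, 3.68]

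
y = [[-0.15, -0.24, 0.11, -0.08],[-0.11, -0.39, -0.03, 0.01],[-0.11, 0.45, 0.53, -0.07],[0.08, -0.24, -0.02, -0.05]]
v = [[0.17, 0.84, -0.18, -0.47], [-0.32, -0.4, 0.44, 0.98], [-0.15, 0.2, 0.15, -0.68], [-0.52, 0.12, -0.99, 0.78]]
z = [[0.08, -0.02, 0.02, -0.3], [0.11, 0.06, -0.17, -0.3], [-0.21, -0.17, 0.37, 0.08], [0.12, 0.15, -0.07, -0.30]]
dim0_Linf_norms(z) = [0.21, 0.17, 0.37, 0.3]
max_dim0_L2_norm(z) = 0.53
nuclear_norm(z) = 1.16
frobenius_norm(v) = 2.20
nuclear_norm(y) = 1.40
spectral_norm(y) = 0.79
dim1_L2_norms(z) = [0.31, 0.37, 0.47, 0.36]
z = y @ v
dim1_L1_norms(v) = [1.66, 2.14, 1.18, 2.41]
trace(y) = -0.06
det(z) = 0.00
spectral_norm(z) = 0.66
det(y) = -0.00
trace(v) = 0.70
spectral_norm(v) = 1.70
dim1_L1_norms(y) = [0.58, 0.54, 1.16, 0.39]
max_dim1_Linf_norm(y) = 0.53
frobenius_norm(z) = 0.76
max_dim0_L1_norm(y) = 1.32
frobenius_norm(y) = 0.91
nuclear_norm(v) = 3.82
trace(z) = 0.21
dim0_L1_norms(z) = [0.52, 0.4, 0.63, 0.98]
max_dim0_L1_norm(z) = 0.98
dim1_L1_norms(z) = [0.42, 0.64, 0.83, 0.64]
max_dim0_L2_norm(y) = 0.69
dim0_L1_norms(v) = [1.16, 1.56, 1.76, 2.91]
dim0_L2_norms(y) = [0.23, 0.69, 0.54, 0.12]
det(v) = -0.40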